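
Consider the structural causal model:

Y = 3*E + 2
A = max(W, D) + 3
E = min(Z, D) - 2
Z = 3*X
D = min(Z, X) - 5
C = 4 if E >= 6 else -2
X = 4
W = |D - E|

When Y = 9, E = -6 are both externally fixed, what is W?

Setting Y = 9, E = -6 by intervention discards those variables' equations.
Z = 3*X  [with X=4]  = 12
D = min(Z, X) - 5  [with Z=12, X=4]  = -1
W = |D - E|  [with D=-1, E=-6]  = 5

5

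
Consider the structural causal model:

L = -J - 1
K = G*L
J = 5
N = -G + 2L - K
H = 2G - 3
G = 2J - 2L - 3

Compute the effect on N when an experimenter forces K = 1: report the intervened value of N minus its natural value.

-115

Intervening sets K = 1 and removes its equation (K = G*L).
L = -J - 1  [with J=5]  = -6
G = 2J - 2L - 3  [with J=5, L=-6]  = 19
N = -G + 2L - K  [with G=19, L=-6, K=1]  = -32
Without intervention: L = -J - 1  [with J=5]  = -6; G = 2J - 2L - 3  [with J=5, L=-6]  = 19; K = G*L  [with G=19, L=-6]  = -114; N = -G + 2L - K  [with G=19, L=-6, K=-114]  = 83.
Change = -32 − 83 = -115.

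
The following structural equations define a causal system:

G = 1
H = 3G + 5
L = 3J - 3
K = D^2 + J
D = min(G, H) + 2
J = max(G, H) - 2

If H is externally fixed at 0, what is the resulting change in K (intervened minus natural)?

do(H=0) replaces the equation H = 3G + 5 with the constant H = 0.
J = max(G, H) - 2  [with G=1, H=0]  = -1
D = min(G, H) + 2  [with G=1, H=0]  = 2
K = D^2 + J  [with D=2, J=-1]  = 3
Without intervention: H = 3G + 5  [with G=1]  = 8; J = max(G, H) - 2  [with G=1, H=8]  = 6; D = min(G, H) + 2  [with G=1, H=8]  = 3; K = D^2 + J  [with D=3, J=6]  = 15.
Change = 3 − 15 = -12.

-12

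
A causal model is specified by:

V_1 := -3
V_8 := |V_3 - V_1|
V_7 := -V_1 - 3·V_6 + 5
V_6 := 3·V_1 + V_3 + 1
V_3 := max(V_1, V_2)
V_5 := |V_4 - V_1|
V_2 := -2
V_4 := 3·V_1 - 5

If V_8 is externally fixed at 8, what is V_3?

-2

Under do(V_8=8), the mechanism V_8 := |V_3 - V_1| is discarded; V_8 is fixed at 8.
No directed path runs from V_8 to V_3, so V_3 keeps its natural value.
V_3 = max(V_1, V_2)  [with V_1=-3, V_2=-2]  = -2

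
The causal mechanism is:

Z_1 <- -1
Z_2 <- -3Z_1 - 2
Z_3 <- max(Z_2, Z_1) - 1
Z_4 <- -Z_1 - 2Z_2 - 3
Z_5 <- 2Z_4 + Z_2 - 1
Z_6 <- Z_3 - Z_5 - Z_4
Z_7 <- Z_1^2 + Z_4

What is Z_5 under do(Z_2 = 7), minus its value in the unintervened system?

do(Z_2=7) replaces the equation Z_2 <- -3Z_1 - 2 with the constant Z_2 = 7.
Z_4 = -Z_1 - 2Z_2 - 3  [with Z_1=-1, Z_2=7]  = -16
Z_5 = 2Z_4 + Z_2 - 1  [with Z_4=-16, Z_2=7]  = -26
Without intervention: Z_2 = -3Z_1 - 2  [with Z_1=-1]  = 1; Z_4 = -Z_1 - 2Z_2 - 3  [with Z_1=-1, Z_2=1]  = -4; Z_5 = 2Z_4 + Z_2 - 1  [with Z_4=-4, Z_2=1]  = -8.
Change = -26 − (-8) = -18.

-18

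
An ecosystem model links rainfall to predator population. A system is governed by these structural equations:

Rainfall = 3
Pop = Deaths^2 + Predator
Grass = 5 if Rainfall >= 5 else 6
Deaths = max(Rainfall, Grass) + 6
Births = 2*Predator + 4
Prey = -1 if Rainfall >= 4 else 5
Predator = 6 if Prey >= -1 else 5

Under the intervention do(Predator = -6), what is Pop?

The intervention breaks the incoming arrows to Predator: Predator = 6 if Prey >= -1 else 5 no longer applies, and Predator = -6.
Grass = 5 if Rainfall >= 5 else 6  [with Rainfall=3]  = 6
Deaths = max(Rainfall, Grass) + 6  [with Rainfall=3, Grass=6]  = 12
Pop = Deaths^2 + Predator  [with Deaths=12, Predator=-6]  = 138

138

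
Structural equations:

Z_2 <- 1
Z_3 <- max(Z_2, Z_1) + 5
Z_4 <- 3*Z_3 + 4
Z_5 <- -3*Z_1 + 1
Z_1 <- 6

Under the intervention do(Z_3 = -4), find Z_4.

-8

The intervention breaks the incoming arrows to Z_3: Z_3 <- max(Z_2, Z_1) + 5 no longer applies, and Z_3 = -4.
Z_4 = 3*Z_3 + 4  [with Z_3=-4]  = -8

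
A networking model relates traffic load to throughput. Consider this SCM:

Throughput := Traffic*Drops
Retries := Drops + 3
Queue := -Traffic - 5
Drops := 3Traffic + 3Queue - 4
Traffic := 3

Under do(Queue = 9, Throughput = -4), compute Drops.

32

Under do(Queue = 9, Throughput = -4), each intervened variable's structural equation is replaced by its fixed value.
Drops = 3Traffic + 3Queue - 4  [with Traffic=3, Queue=9]  = 32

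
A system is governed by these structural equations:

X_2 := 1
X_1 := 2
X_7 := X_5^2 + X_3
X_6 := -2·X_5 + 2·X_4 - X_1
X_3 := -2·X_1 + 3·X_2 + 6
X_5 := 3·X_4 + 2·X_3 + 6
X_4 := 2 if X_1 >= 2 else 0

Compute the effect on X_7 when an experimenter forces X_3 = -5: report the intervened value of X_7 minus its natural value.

The intervention breaks the incoming arrows to X_3: X_3 := -2·X_1 + 3·X_2 + 6 no longer applies, and X_3 = -5.
X_4 = 2 if X_1 >= 2 else 0  [with X_1=2]  = 2
X_5 = 3·X_4 + 2·X_3 + 6  [with X_4=2, X_3=-5]  = 2
X_7 = X_5^2 + X_3  [with X_5=2, X_3=-5]  = -1
Without intervention: X_3 = -2·X_1 + 3·X_2 + 6  [with X_1=2, X_2=1]  = 5; X_4 = 2 if X_1 >= 2 else 0  [with X_1=2]  = 2; X_5 = 3·X_4 + 2·X_3 + 6  [with X_4=2, X_3=5]  = 22; X_7 = X_5^2 + X_3  [with X_5=22, X_3=5]  = 489.
Change = -1 − 489 = -490.

-490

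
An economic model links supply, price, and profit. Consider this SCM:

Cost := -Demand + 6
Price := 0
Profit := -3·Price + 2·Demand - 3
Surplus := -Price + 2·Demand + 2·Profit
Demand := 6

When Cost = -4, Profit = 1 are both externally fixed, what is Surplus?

14

Setting Cost = -4, Profit = 1 by intervention discards those variables' equations.
Surplus = -Price + 2·Demand + 2·Profit  [with Price=0, Demand=6, Profit=1]  = 14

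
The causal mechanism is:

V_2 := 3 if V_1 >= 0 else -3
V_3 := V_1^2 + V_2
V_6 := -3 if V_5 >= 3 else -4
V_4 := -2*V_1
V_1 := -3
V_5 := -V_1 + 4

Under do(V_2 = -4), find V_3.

5

The intervention breaks the incoming arrows to V_2: V_2 := 3 if V_1 >= 0 else -3 no longer applies, and V_2 = -4.
V_3 = V_1^2 + V_2  [with V_1=-3, V_2=-4]  = 5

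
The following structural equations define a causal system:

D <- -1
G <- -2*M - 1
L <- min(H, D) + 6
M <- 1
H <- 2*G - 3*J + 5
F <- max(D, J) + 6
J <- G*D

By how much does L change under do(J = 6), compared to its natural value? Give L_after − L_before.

-9

Under do(J=6), the mechanism J <- G*D is discarded; J is fixed at 6.
G = -2*M - 1  [with M=1]  = -3
H = 2*G - 3*J + 5  [with G=-3, J=6]  = -19
L = min(H, D) + 6  [with H=-19, D=-1]  = -13
Without intervention: G = -2*M - 1  [with M=1]  = -3; J = G*D  [with G=-3, D=-1]  = 3; H = 2*G - 3*J + 5  [with G=-3, J=3]  = -10; L = min(H, D) + 6  [with H=-10, D=-1]  = -4.
Change = -13 − (-4) = -9.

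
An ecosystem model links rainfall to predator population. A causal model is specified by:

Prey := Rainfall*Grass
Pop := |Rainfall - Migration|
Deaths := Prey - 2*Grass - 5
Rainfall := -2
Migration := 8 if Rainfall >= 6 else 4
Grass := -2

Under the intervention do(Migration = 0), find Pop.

The intervention breaks the incoming arrows to Migration: Migration := 8 if Rainfall >= 6 else 4 no longer applies, and Migration = 0.
Pop = |Rainfall - Migration|  [with Rainfall=-2, Migration=0]  = 2

2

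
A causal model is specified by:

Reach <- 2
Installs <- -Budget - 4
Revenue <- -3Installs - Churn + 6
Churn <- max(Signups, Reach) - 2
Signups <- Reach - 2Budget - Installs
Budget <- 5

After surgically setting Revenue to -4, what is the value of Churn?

0

do(Revenue=-4) replaces the equation Revenue <- -3Installs - Churn + 6 with the constant Revenue = -4.
Since Churn is not a descendant of the intervened variable, it is unaffected.
Installs = -Budget - 4  [with Budget=5]  = -9
Signups = Reach - 2Budget - Installs  [with Reach=2, Budget=5, Installs=-9]  = 1
Churn = max(Signups, Reach) - 2  [with Signups=1, Reach=2]  = 0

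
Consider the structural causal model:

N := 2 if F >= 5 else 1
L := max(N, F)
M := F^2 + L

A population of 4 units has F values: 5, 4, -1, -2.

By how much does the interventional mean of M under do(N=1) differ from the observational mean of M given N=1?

5.25

do(N=1) breaks N's dependence on F. With N=1 fixed, M across the units is 30, 20, 2, 5, mean 14.25.
Conditioning on N=1 selects the 3 unit(s) with F ∈ {4, -1, -2}. Their M values: 20, 2, 5. Mean = 9.
Difference = 14.25 − 9 = 5.25.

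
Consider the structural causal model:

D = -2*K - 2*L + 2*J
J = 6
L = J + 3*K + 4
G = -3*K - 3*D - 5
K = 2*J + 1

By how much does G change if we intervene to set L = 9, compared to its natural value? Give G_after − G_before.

-240

do(L=9) replaces the equation L = J + 3*K + 4 with the constant L = 9.
K = 2*J + 1  [with J=6]  = 13
D = -2*K - 2*L + 2*J  [with K=13, L=9, J=6]  = -32
G = -3*K - 3*D - 5  [with K=13, D=-32]  = 52
Without intervention: K = 2*J + 1  [with J=6]  = 13; L = J + 3*K + 4  [with J=6, K=13]  = 49; D = -2*K - 2*L + 2*J  [with K=13, L=49, J=6]  = -112; G = -3*K - 3*D - 5  [with K=13, D=-112]  = 292.
Change = 52 − 292 = -240.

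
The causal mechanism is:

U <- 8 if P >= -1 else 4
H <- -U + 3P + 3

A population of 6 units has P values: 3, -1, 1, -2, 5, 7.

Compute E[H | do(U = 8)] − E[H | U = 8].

Under do(U=8), U's equation is replaced by U=8 for every unit. Per-unit H: 4, -8, -2, -11, 10, 16. Mean = 1.5.
Conditioning on U=8 selects the 5 unit(s) with P ∈ {3, -1, 1, 5, 7}. Their H values: 4, -8, -2, 10, 16. Mean = 4.
Difference = 1.5 − 4 = -2.5.

-2.5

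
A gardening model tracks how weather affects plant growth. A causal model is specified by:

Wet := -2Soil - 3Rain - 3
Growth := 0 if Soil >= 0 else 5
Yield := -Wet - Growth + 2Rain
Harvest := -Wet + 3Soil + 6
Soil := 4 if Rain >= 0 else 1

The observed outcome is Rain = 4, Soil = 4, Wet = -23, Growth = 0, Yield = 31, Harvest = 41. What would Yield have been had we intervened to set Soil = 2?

27

do(Soil=2) replaces the equation Soil := 4 if Rain >= 0 else 1 with the constant Soil = 2.
Wet = -2Soil - 3Rain - 3  [with Soil=2, Rain=4]  = -19
Growth = 0 if Soil >= 0 else 5  [with Soil=2]  = 0
Yield = -Wet - Growth + 2Rain  [with Wet=-19, Growth=0, Rain=4]  = 27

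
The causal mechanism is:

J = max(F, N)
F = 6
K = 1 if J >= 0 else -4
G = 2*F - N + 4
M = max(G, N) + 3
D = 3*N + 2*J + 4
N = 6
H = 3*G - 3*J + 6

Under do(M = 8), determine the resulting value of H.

18

do(M=8) replaces the equation M = max(G, N) + 3 with the constant M = 8.
No directed path runs from M to H, so H keeps its natural value.
G = 2*F - N + 4  [with F=6, N=6]  = 10
J = max(F, N)  [with F=6, N=6]  = 6
H = 3*G - 3*J + 6  [with G=10, J=6]  = 18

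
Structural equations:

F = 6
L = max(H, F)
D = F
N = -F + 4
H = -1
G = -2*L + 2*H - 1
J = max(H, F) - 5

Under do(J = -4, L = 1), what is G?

Under do(J = -4, L = 1), each intervened variable's structural equation is replaced by its fixed value.
G = -2*L + 2*H - 1  [with L=1, H=-1]  = -5

-5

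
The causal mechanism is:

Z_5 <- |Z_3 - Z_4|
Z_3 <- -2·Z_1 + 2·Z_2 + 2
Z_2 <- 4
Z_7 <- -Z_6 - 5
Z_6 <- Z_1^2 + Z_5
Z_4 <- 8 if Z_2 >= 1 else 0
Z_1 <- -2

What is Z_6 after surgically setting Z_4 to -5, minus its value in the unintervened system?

13

Under do(Z_4=-5), the mechanism Z_4 <- 8 if Z_2 >= 1 else 0 is discarded; Z_4 is fixed at -5.
Z_3 = -2·Z_1 + 2·Z_2 + 2  [with Z_1=-2, Z_2=4]  = 14
Z_5 = |Z_3 - Z_4|  [with Z_3=14, Z_4=-5]  = 19
Z_6 = Z_1^2 + Z_5  [with Z_1=-2, Z_5=19]  = 23
Without intervention: Z_3 = -2·Z_1 + 2·Z_2 + 2  [with Z_1=-2, Z_2=4]  = 14; Z_4 = 8 if Z_2 >= 1 else 0  [with Z_2=4]  = 8; Z_5 = |Z_3 - Z_4|  [with Z_3=14, Z_4=8]  = 6; Z_6 = Z_1^2 + Z_5  [with Z_1=-2, Z_5=6]  = 10.
Change = 23 − 10 = 13.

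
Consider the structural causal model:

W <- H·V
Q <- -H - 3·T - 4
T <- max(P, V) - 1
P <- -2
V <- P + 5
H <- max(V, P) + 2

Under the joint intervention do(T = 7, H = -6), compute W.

-18

Setting T = 7, H = -6 by intervention discards those variables' equations.
V = P + 5  [with P=-2]  = 3
W = H·V  [with H=-6, V=3]  = -18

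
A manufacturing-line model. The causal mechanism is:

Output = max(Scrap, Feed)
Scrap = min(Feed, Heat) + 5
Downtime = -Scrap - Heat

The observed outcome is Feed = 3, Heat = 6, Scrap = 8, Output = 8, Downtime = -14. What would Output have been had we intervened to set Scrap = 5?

The intervention breaks the incoming arrows to Scrap: Scrap = min(Feed, Heat) + 5 no longer applies, and Scrap = 5.
Output = max(Scrap, Feed)  [with Scrap=5, Feed=3]  = 5

5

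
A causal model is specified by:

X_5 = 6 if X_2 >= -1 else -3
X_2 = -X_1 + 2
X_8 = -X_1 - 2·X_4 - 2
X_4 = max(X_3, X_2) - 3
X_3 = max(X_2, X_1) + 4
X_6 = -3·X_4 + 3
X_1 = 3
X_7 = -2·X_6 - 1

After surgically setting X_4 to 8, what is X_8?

-21

do(X_4=8) replaces the equation X_4 = max(X_3, X_2) - 3 with the constant X_4 = 8.
X_8 = -X_1 - 2·X_4 - 2  [with X_1=3, X_4=8]  = -21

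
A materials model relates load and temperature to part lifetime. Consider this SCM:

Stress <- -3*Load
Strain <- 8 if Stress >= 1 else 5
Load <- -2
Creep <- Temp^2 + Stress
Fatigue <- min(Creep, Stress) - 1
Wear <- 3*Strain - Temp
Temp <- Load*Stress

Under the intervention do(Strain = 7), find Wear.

The intervention breaks the incoming arrows to Strain: Strain <- 8 if Stress >= 1 else 5 no longer applies, and Strain = 7.
Stress = -3*Load  [with Load=-2]  = 6
Temp = Load*Stress  [with Load=-2, Stress=6]  = -12
Wear = 3*Strain - Temp  [with Strain=7, Temp=-12]  = 33

33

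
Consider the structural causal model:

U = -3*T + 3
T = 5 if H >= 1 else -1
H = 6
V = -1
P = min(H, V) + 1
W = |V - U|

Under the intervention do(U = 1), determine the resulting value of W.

Under do(U=1), the mechanism U = -3*T + 3 is discarded; U is fixed at 1.
W = |V - U|  [with V=-1, U=1]  = 2

2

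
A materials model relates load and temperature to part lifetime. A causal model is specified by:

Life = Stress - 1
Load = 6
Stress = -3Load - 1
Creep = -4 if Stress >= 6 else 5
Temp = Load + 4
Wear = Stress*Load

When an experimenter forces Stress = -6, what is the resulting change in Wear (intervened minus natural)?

do(Stress=-6) replaces the equation Stress = -3Load - 1 with the constant Stress = -6.
Wear = Stress*Load  [with Stress=-6, Load=6]  = -36
Without intervention: Stress = -3Load - 1  [with Load=6]  = -19; Wear = Stress*Load  [with Stress=-19, Load=6]  = -114.
Change = -36 − (-114) = 78.

78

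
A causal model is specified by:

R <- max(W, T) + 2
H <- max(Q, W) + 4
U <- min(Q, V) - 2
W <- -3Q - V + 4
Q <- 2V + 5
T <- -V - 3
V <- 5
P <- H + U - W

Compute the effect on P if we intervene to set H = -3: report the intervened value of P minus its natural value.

-22

Intervening sets H = -3 and removes its equation (H <- max(Q, W) + 4).
Q = 2V + 5  [with V=5]  = 15
U = min(Q, V) - 2  [with Q=15, V=5]  = 3
W = -3Q - V + 4  [with Q=15, V=5]  = -46
P = H + U - W  [with H=-3, U=3, W=-46]  = 46
Without intervention: Q = 2V + 5  [with V=5]  = 15; U = min(Q, V) - 2  [with Q=15, V=5]  = 3; W = -3Q - V + 4  [with Q=15, V=5]  = -46; H = max(Q, W) + 4  [with Q=15, W=-46]  = 19; P = H + U - W  [with H=19, U=3, W=-46]  = 68.
Change = 46 − 68 = -22.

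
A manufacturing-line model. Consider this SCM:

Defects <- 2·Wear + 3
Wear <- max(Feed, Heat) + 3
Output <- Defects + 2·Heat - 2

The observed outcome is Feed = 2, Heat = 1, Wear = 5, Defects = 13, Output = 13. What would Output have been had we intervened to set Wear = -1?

do(Wear=-1) replaces the equation Wear <- max(Feed, Heat) + 3 with the constant Wear = -1.
Defects = 2·Wear + 3  [with Wear=-1]  = 1
Output = Defects + 2·Heat - 2  [with Defects=1, Heat=1]  = 1

1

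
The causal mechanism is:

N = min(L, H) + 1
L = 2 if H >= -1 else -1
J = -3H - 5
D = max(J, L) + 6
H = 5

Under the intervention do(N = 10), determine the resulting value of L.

The intervention breaks the incoming arrows to N: N = min(L, H) + 1 no longer applies, and N = 10.
Since L is not a descendant of the intervened variable, it is unaffected.
L = 2 if H >= -1 else -1  [with H=5]  = 2

2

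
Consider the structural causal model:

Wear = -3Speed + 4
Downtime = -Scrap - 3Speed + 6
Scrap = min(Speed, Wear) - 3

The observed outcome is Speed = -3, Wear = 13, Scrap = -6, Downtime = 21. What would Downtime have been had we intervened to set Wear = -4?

Under do(Wear=-4), the mechanism Wear = -3Speed + 4 is discarded; Wear is fixed at -4.
Scrap = min(Speed, Wear) - 3  [with Speed=-3, Wear=-4]  = -7
Downtime = -Scrap - 3Speed + 6  [with Scrap=-7, Speed=-3]  = 22

22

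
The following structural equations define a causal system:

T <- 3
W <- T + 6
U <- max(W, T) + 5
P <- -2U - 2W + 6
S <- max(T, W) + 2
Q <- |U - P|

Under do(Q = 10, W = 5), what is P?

-24

Under do(Q = 10, W = 5), each intervened variable's structural equation is replaced by its fixed value.
U = max(W, T) + 5  [with W=5, T=3]  = 10
P = -2U - 2W + 6  [with U=10, W=5]  = -24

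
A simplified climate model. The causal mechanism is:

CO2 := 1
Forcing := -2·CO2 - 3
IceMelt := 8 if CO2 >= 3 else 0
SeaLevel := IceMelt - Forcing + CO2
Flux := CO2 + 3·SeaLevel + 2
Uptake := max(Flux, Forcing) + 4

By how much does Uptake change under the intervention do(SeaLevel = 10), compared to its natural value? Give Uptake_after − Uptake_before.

Under do(SeaLevel=10), the mechanism SeaLevel := IceMelt - Forcing + CO2 is discarded; SeaLevel is fixed at 10.
Forcing = -2·CO2 - 3  [with CO2=1]  = -5
Flux = CO2 + 3·SeaLevel + 2  [with CO2=1, SeaLevel=10]  = 33
Uptake = max(Flux, Forcing) + 4  [with Flux=33, Forcing=-5]  = 37
Without intervention: Forcing = -2·CO2 - 3  [with CO2=1]  = -5; IceMelt = 8 if CO2 >= 3 else 0  [with CO2=1]  = 0; SeaLevel = IceMelt - Forcing + CO2  [with IceMelt=0, Forcing=-5, CO2=1]  = 6; Flux = CO2 + 3·SeaLevel + 2  [with CO2=1, SeaLevel=6]  = 21; Uptake = max(Flux, Forcing) + 4  [with Flux=21, Forcing=-5]  = 25.
Change = 37 − 25 = 12.

12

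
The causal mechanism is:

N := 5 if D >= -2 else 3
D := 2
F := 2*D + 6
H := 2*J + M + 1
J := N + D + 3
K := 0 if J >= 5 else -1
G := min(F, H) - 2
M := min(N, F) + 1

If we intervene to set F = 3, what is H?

The intervention breaks the incoming arrows to F: F := 2*D + 6 no longer applies, and F = 3.
N = 5 if D >= -2 else 3  [with D=2]  = 5
J = N + D + 3  [with N=5, D=2]  = 10
M = min(N, F) + 1  [with N=5, F=3]  = 4
H = 2*J + M + 1  [with J=10, M=4]  = 25

25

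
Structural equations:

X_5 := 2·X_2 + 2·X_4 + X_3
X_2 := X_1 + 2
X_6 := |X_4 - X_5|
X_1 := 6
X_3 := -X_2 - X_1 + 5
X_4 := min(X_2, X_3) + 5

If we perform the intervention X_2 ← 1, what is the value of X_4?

Under do(X_2=1), the mechanism X_2 := X_1 + 2 is discarded; X_2 is fixed at 1.
X_3 = -X_2 - X_1 + 5  [with X_2=1, X_1=6]  = -2
X_4 = min(X_2, X_3) + 5  [with X_2=1, X_3=-2]  = 3

3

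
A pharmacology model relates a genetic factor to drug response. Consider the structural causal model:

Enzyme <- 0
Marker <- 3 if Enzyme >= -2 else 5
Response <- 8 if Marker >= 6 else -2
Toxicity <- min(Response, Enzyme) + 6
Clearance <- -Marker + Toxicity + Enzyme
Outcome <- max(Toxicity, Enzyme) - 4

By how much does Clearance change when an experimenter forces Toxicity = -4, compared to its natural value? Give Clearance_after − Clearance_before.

-8

Intervening sets Toxicity = -4 and removes its equation (Toxicity <- min(Response, Enzyme) + 6).
Marker = 3 if Enzyme >= -2 else 5  [with Enzyme=0]  = 3
Clearance = -Marker + Toxicity + Enzyme  [with Marker=3, Toxicity=-4, Enzyme=0]  = -7
Without intervention: Marker = 3 if Enzyme >= -2 else 5  [with Enzyme=0]  = 3; Response = 8 if Marker >= 6 else -2  [with Marker=3]  = -2; Toxicity = min(Response, Enzyme) + 6  [with Response=-2, Enzyme=0]  = 4; Clearance = -Marker + Toxicity + Enzyme  [with Marker=3, Toxicity=4, Enzyme=0]  = 1.
Change = -7 − 1 = -8.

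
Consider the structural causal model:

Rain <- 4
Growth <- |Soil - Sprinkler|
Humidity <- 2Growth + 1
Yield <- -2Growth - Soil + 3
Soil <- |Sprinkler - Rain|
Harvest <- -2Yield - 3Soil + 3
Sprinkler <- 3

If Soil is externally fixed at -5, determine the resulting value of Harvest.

The intervention breaks the incoming arrows to Soil: Soil <- |Sprinkler - Rain| no longer applies, and Soil = -5.
Growth = |Soil - Sprinkler|  [with Soil=-5, Sprinkler=3]  = 8
Yield = -2Growth - Soil + 3  [with Growth=8, Soil=-5]  = -8
Harvest = -2Yield - 3Soil + 3  [with Yield=-8, Soil=-5]  = 34

34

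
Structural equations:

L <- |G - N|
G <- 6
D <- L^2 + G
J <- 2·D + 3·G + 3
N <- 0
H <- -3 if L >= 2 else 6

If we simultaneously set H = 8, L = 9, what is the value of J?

195

Under do(H = 8, L = 9), each intervened variable's structural equation is replaced by its fixed value.
D = L^2 + G  [with L=9, G=6]  = 87
J = 2·D + 3·G + 3  [with D=87, G=6]  = 195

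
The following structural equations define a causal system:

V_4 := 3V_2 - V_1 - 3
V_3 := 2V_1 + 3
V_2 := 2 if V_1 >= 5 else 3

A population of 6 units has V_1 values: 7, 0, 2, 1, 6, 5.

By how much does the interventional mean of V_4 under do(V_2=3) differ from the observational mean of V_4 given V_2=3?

The intervention sets V_2=3 in all 6 units regardless of V_1. Recomputing V_4 per unit gives -1, 6, 4, 5, 0, 1; average 2.5.
Observing V_2=3 restricts to units where V_2's equation naturally yields 3: V_1 ∈ {0, 2, 1}. In that subpopulation V_4 = 6, 4, 5, mean 5.
Difference = 2.5 − 5 = -2.5.

-2.5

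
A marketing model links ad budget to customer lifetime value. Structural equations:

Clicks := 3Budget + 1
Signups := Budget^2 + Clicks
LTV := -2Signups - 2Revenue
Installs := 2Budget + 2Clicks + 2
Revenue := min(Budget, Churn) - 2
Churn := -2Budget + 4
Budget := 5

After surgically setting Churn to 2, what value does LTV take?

Under do(Churn=2), the mechanism Churn := -2Budget + 4 is discarded; Churn is fixed at 2.
Clicks = 3Budget + 1  [with Budget=5]  = 16
Signups = Budget^2 + Clicks  [with Budget=5, Clicks=16]  = 41
Revenue = min(Budget, Churn) - 2  [with Budget=5, Churn=2]  = 0
LTV = -2Signups - 2Revenue  [with Signups=41, Revenue=0]  = -82

-82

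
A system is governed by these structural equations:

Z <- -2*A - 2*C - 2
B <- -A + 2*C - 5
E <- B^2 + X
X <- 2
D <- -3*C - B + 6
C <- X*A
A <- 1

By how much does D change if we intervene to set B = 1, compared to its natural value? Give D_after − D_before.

Intervening sets B = 1 and removes its equation (B <- -A + 2*C - 5).
C = X*A  [with X=2, A=1]  = 2
D = -3*C - B + 6  [with C=2, B=1]  = -1
Without intervention: C = X*A  [with X=2, A=1]  = 2; B = -A + 2*C - 5  [with A=1, C=2]  = -2; D = -3*C - B + 6  [with C=2, B=-2]  = 2.
Change = -1 − 2 = -3.

-3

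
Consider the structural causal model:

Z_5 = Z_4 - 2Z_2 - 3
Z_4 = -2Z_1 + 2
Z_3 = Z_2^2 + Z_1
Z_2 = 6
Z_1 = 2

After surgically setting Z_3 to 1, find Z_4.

-2

The intervention breaks the incoming arrows to Z_3: Z_3 = Z_2^2 + Z_1 no longer applies, and Z_3 = 1.
Z_4 is not downstream of the intervention, so its value is determined by the original equations.
Z_4 = -2Z_1 + 2  [with Z_1=2]  = -2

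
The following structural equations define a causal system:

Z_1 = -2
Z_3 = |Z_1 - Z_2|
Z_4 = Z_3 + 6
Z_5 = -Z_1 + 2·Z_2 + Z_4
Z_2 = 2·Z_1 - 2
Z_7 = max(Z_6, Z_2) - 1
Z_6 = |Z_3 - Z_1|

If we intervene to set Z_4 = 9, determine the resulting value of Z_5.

Intervening sets Z_4 = 9 and removes its equation (Z_4 = Z_3 + 6).
Z_2 = 2·Z_1 - 2  [with Z_1=-2]  = -6
Z_5 = -Z_1 + 2·Z_2 + Z_4  [with Z_1=-2, Z_2=-6, Z_4=9]  = -1

-1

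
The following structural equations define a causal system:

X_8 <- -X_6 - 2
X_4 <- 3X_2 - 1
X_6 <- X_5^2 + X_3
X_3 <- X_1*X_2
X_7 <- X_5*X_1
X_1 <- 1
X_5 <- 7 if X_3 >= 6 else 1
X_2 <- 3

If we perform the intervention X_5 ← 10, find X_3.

do(X_5=10) replaces the equation X_5 <- 7 if X_3 >= 6 else 1 with the constant X_5 = 10.
X_3 is not downstream of the intervention, so its value is determined by the original equations.
X_3 = X_1*X_2  [with X_1=1, X_2=3]  = 3

3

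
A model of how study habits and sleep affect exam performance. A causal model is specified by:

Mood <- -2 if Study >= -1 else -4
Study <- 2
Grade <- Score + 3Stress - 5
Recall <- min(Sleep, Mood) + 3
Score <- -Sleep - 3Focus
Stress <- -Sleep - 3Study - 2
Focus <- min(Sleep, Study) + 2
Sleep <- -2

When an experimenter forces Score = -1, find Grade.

-24

do(Score=-1) replaces the equation Score <- -Sleep - 3Focus with the constant Score = -1.
Stress = -Sleep - 3Study - 2  [with Sleep=-2, Study=2]  = -6
Grade = Score + 3Stress - 5  [with Score=-1, Stress=-6]  = -24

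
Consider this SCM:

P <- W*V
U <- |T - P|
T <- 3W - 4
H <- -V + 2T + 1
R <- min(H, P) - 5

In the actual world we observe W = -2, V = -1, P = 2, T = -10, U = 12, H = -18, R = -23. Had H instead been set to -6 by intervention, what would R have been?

Intervening sets H = -6 and removes its equation (H <- -V + 2T + 1).
P = W*V  [with W=-2, V=-1]  = 2
R = min(H, P) - 5  [with H=-6, P=2]  = -11

-11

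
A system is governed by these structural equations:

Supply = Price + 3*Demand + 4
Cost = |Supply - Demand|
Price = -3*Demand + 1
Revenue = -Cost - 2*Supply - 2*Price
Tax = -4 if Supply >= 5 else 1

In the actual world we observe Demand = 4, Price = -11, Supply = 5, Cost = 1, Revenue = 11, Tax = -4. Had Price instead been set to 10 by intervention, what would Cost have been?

Under do(Price=10), the mechanism Price = -3*Demand + 1 is discarded; Price is fixed at 10.
Supply = Price + 3*Demand + 4  [with Price=10, Demand=4]  = 26
Cost = |Supply - Demand|  [with Supply=26, Demand=4]  = 22

22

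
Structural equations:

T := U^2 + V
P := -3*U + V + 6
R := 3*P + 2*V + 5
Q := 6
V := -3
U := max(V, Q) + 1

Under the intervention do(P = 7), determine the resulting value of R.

20

Intervening sets P = 7 and removes its equation (P := -3*U + V + 6).
R = 3*P + 2*V + 5  [with P=7, V=-3]  = 20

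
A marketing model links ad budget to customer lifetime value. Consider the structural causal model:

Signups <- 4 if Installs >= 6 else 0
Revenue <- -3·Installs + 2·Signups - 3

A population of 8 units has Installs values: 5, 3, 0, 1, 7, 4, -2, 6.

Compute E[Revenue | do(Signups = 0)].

Every unit gets Signups=0 under the intervention. Revenue values become -18, -12, -3, -6, -24, -15, 3, -21; E[Revenue|do(Signups=0)] = -12.

-12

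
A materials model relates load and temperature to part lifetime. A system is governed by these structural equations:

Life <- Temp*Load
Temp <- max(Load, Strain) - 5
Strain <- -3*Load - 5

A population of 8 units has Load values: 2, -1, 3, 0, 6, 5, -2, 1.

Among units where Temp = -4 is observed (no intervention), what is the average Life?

2

Observing Temp=-4 restricts to units where Temp's equation naturally yields -4: Load ∈ {-2, 1}. In that subpopulation Life = 8, -4, mean 2.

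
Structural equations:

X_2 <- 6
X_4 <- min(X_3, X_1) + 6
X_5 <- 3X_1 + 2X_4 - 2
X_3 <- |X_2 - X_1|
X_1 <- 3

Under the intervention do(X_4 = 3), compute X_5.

Intervening sets X_4 = 3 and removes its equation (X_4 <- min(X_3, X_1) + 6).
X_5 = 3X_1 + 2X_4 - 2  [with X_1=3, X_4=3]  = 13

13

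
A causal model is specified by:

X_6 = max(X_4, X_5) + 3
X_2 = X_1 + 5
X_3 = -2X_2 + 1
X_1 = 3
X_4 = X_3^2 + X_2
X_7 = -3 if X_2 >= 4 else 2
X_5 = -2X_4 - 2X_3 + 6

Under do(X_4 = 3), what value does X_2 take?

8

The intervention breaks the incoming arrows to X_4: X_4 = X_3^2 + X_2 no longer applies, and X_4 = 3.
Since X_2 is not a descendant of the intervened variable, it is unaffected.
X_2 = X_1 + 5  [with X_1=3]  = 8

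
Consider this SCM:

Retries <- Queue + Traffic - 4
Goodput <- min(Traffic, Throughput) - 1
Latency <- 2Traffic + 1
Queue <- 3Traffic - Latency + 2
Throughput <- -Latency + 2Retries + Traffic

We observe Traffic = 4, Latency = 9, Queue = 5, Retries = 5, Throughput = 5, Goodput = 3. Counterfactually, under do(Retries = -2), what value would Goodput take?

Under do(Retries=-2), the mechanism Retries <- Queue + Traffic - 4 is discarded; Retries is fixed at -2.
Latency = 2Traffic + 1  [with Traffic=4]  = 9
Throughput = -Latency + 2Retries + Traffic  [with Latency=9, Retries=-2, Traffic=4]  = -9
Goodput = min(Traffic, Throughput) - 1  [with Traffic=4, Throughput=-9]  = -10

-10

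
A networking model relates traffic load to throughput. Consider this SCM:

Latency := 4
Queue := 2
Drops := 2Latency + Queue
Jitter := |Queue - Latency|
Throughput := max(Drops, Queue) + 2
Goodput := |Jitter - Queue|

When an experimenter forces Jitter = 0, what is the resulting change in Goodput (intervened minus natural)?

2

Under do(Jitter=0), the mechanism Jitter := |Queue - Latency| is discarded; Jitter is fixed at 0.
Goodput = |Jitter - Queue|  [with Jitter=0, Queue=2]  = 2
Without intervention: Jitter = |Queue - Latency|  [with Queue=2, Latency=4]  = 2; Goodput = |Jitter - Queue|  [with Jitter=2, Queue=2]  = 0.
Change = 2 − 0 = 2.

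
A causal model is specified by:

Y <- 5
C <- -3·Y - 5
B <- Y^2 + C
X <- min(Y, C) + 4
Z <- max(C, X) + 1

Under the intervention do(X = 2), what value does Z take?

Intervening sets X = 2 and removes its equation (X <- min(Y, C) + 4).
C = -3·Y - 5  [with Y=5]  = -20
Z = max(C, X) + 1  [with C=-20, X=2]  = 3

3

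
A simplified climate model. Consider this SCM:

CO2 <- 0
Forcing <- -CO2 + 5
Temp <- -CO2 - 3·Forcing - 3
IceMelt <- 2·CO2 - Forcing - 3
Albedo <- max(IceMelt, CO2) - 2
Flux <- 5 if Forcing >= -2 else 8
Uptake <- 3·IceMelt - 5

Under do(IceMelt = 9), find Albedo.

Intervening sets IceMelt = 9 and removes its equation (IceMelt <- 2·CO2 - Forcing - 3).
Albedo = max(IceMelt, CO2) - 2  [with IceMelt=9, CO2=0]  = 7

7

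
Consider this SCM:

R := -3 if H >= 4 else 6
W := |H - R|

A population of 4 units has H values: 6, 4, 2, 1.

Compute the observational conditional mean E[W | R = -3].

8

Conditioning on R=-3 selects the 2 unit(s) with H ∈ {6, 4}. Their W values: 9, 7. Mean = 8.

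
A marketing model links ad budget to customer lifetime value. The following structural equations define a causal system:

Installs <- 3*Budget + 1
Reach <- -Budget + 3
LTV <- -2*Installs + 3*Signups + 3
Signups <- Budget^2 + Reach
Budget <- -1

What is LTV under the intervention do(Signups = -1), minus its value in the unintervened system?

Intervening sets Signups = -1 and removes its equation (Signups <- Budget^2 + Reach).
Installs = 3*Budget + 1  [with Budget=-1]  = -2
LTV = -2*Installs + 3*Signups + 3  [with Installs=-2, Signups=-1]  = 4
Without intervention: Reach = -Budget + 3  [with Budget=-1]  = 4; Installs = 3*Budget + 1  [with Budget=-1]  = -2; Signups = Budget^2 + Reach  [with Budget=-1, Reach=4]  = 5; LTV = -2*Installs + 3*Signups + 3  [with Installs=-2, Signups=5]  = 22.
Change = 4 − 22 = -18.

-18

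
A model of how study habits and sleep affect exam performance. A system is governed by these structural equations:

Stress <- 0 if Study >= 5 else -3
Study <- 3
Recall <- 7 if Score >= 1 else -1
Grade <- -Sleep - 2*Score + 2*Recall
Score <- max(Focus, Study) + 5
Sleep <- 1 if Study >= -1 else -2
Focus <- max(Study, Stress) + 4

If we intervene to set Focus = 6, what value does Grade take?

The intervention breaks the incoming arrows to Focus: Focus <- max(Study, Stress) + 4 no longer applies, and Focus = 6.
Sleep = 1 if Study >= -1 else -2  [with Study=3]  = 1
Score = max(Focus, Study) + 5  [with Focus=6, Study=3]  = 11
Recall = 7 if Score >= 1 else -1  [with Score=11]  = 7
Grade = -Sleep - 2*Score + 2*Recall  [with Sleep=1, Score=11, Recall=7]  = -9

-9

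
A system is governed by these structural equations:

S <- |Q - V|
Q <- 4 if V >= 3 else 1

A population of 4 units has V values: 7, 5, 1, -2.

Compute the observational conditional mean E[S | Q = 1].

1.5

Observing Q=1 restricts to units where Q's equation naturally yields 1: V ∈ {1, -2}. In that subpopulation S = 0, 3, mean 1.5.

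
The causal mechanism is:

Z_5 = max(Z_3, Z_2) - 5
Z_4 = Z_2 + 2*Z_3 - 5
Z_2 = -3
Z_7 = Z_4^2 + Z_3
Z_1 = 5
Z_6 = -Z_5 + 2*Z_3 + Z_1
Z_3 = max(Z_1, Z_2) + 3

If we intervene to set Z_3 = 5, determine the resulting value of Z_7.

The intervention breaks the incoming arrows to Z_3: Z_3 = max(Z_1, Z_2) + 3 no longer applies, and Z_3 = 5.
Z_4 = Z_2 + 2*Z_3 - 5  [with Z_2=-3, Z_3=5]  = 2
Z_7 = Z_4^2 + Z_3  [with Z_4=2, Z_3=5]  = 9

9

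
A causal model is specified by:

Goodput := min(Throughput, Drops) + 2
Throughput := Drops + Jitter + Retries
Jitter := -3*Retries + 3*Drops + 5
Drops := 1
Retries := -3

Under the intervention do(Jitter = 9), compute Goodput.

3

do(Jitter=9) replaces the equation Jitter := -3*Retries + 3*Drops + 5 with the constant Jitter = 9.
Throughput = Drops + Jitter + Retries  [with Drops=1, Jitter=9, Retries=-3]  = 7
Goodput = min(Throughput, Drops) + 2  [with Throughput=7, Drops=1]  = 3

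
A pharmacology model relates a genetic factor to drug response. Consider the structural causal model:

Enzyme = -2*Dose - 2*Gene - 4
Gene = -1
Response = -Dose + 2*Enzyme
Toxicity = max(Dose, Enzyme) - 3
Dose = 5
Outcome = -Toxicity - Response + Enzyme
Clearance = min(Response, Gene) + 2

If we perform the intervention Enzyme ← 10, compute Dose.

5

Under do(Enzyme=10), the mechanism Enzyme = -2*Dose - 2*Gene - 4 is discarded; Enzyme is fixed at 10.
Since Dose is not a descendant of the intervened variable, it is unaffected.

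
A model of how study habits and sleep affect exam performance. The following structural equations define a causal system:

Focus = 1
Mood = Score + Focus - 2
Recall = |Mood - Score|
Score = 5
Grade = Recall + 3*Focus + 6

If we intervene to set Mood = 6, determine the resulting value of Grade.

10

do(Mood=6) replaces the equation Mood = Score + Focus - 2 with the constant Mood = 6.
Recall = |Mood - Score|  [with Mood=6, Score=5]  = 1
Grade = Recall + 3*Focus + 6  [with Recall=1, Focus=1]  = 10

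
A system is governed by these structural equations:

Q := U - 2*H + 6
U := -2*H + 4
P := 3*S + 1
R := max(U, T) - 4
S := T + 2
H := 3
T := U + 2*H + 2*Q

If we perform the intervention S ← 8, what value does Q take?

do(S=8) replaces the equation S := T + 2 with the constant S = 8.
Q is not downstream of the intervention, so its value is determined by the original equations.
U = -2*H + 4  [with H=3]  = -2
Q = U - 2*H + 6  [with U=-2, H=3]  = -2

-2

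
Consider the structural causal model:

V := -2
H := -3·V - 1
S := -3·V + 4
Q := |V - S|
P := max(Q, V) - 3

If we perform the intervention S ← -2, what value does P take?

Under do(S=-2), the mechanism S := -3·V + 4 is discarded; S is fixed at -2.
Q = |V - S|  [with V=-2, S=-2]  = 0
P = max(Q, V) - 3  [with Q=0, V=-2]  = -3

-3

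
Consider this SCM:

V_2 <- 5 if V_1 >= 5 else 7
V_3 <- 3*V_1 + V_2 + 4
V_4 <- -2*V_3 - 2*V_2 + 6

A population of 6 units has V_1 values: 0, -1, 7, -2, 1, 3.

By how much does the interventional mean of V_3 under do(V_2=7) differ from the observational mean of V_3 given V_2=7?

3.4

The intervention sets V_2=7 in all 6 units regardless of V_1. Recomputing V_3 per unit gives 11, 8, 32, 5, 14, 20; average 15.
Observing V_2=7 restricts to units where V_2's equation naturally yields 7: V_1 ∈ {0, -1, -2, 1, 3}. In that subpopulation V_3 = 11, 8, 5, 14, 20, mean 11.6.
Difference = 15 − 11.6 = 3.4.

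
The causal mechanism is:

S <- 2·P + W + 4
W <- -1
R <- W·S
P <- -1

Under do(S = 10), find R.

-10

The intervention breaks the incoming arrows to S: S <- 2·P + W + 4 no longer applies, and S = 10.
R = W·S  [with W=-1, S=10]  = -10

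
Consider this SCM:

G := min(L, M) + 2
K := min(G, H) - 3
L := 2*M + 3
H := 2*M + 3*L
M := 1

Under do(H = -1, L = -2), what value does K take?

-4

Setting H = -1, L = -2 by intervention discards those variables' equations.
G = min(L, M) + 2  [with L=-2, M=1]  = 0
K = min(G, H) - 3  [with G=0, H=-1]  = -4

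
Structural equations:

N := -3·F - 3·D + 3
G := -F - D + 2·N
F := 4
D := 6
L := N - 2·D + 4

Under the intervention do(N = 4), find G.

-2

do(N=4) replaces the equation N := -3·F - 3·D + 3 with the constant N = 4.
G = -F - D + 2·N  [with F=4, D=6, N=4]  = -2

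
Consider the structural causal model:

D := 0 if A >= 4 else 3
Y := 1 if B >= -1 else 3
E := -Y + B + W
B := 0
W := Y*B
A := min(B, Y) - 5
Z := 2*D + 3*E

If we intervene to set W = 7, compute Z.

The intervention breaks the incoming arrows to W: W := Y*B no longer applies, and W = 7.
Y = 1 if B >= -1 else 3  [with B=0]  = 1
A = min(B, Y) - 5  [with B=0, Y=1]  = -5
E = -Y + B + W  [with Y=1, B=0, W=7]  = 6
D = 0 if A >= 4 else 3  [with A=-5]  = 3
Z = 2*D + 3*E  [with D=3, E=6]  = 24

24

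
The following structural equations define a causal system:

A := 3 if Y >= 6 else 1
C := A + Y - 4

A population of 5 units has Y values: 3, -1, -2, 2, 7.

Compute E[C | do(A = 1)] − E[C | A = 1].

1.3

do(A=1) breaks A's dependence on Y. With A=1 fixed, C across the units is 0, -4, -5, -1, 4, mean -1.2.
E[C|A=1] averages over only the 4 units with A=1 (Y = 3, -1, -2, 2): C = 0, -4, -5, -1, mean -2.5.
Difference = -1.2 − (-2.5) = 1.3.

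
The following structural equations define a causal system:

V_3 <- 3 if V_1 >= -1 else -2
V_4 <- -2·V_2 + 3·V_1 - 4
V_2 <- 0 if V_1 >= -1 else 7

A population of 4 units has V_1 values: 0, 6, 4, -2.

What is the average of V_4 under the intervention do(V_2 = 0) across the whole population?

do(V_2=0) breaks V_2's dependence on V_1. With V_2=0 fixed, V_4 across the units is -4, 14, 8, -10, mean 2.

2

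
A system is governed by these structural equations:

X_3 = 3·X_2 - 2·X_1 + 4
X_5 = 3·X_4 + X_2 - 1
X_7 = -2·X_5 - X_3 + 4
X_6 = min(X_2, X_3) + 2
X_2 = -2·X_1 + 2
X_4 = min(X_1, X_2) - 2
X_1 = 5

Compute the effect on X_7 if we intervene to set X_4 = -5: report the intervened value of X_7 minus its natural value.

The intervention breaks the incoming arrows to X_4: X_4 = min(X_1, X_2) - 2 no longer applies, and X_4 = -5.
X_2 = -2·X_1 + 2  [with X_1=5]  = -8
X_3 = 3·X_2 - 2·X_1 + 4  [with X_2=-8, X_1=5]  = -30
X_5 = 3·X_4 + X_2 - 1  [with X_4=-5, X_2=-8]  = -24
X_7 = -2·X_5 - X_3 + 4  [with X_5=-24, X_3=-30]  = 82
Without intervention: X_2 = -2·X_1 + 2  [with X_1=5]  = -8; X_3 = 3·X_2 - 2·X_1 + 4  [with X_2=-8, X_1=5]  = -30; X_4 = min(X_1, X_2) - 2  [with X_1=5, X_2=-8]  = -10; X_5 = 3·X_4 + X_2 - 1  [with X_4=-10, X_2=-8]  = -39; X_7 = -2·X_5 - X_3 + 4  [with X_5=-39, X_3=-30]  = 112.
Change = 82 − 112 = -30.

-30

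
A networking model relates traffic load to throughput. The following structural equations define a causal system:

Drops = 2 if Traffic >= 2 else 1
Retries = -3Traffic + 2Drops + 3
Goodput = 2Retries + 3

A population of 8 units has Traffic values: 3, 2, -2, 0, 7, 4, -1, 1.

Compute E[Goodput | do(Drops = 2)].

6.5

do(Drops=2) breaks Drops's dependence on Traffic. With Drops=2 fixed, Goodput across the units is -1, 5, 29, 17, -25, -7, 23, 11, mean 6.5.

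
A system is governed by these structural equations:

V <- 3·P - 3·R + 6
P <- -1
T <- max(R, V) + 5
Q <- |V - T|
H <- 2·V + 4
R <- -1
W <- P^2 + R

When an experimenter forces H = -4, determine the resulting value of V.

6

Under do(H=-4), the mechanism H <- 2·V + 4 is discarded; H is fixed at -4.
Since V is not a descendant of the intervened variable, it is unaffected.
V = 3·P - 3·R + 6  [with P=-1, R=-1]  = 6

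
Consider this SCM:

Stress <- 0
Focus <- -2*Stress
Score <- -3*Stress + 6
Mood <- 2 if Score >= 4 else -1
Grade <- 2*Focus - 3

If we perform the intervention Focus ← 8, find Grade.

do(Focus=8) replaces the equation Focus <- -2*Stress with the constant Focus = 8.
Grade = 2*Focus - 3  [with Focus=8]  = 13

13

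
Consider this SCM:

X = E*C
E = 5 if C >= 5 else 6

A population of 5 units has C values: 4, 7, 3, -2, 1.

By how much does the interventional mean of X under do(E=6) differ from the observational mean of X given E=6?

The intervention sets E=6 in all 5 units regardless of C. Recomputing X per unit gives 24, 42, 18, -12, 6; average 15.6.
Observing E=6 restricts to units where E's equation naturally yields 6: C ∈ {4, 3, -2, 1}. In that subpopulation X = 24, 18, -12, 6, mean 9.
Difference = 15.6 − 9 = 6.6.

6.6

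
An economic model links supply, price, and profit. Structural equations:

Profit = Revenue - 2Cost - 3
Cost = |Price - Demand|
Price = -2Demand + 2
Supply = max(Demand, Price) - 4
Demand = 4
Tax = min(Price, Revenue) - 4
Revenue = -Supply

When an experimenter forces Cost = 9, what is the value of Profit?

The intervention breaks the incoming arrows to Cost: Cost = |Price - Demand| no longer applies, and Cost = 9.
Price = -2Demand + 2  [with Demand=4]  = -6
Supply = max(Demand, Price) - 4  [with Demand=4, Price=-6]  = 0
Revenue = -Supply  [with Supply=0]  = 0
Profit = Revenue - 2Cost - 3  [with Revenue=0, Cost=9]  = -21

-21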